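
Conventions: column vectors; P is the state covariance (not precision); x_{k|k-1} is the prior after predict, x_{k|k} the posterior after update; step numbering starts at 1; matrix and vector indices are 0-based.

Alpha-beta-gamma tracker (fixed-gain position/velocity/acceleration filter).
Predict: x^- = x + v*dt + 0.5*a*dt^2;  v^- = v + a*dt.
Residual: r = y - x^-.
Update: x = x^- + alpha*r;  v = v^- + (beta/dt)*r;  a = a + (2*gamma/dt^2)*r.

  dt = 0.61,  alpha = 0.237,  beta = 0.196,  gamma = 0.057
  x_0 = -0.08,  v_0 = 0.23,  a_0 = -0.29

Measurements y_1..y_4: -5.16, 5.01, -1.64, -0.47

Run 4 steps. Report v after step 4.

step 1: x_pred=0.0063  r=-5.1663  x^+=-1.2181  v^+=-1.6069  a^+=-1.8728
step 2: x_pred=-2.5467  r=7.5567  x^+=-0.7558  v^+=-0.3213  a^+=0.4423
step 3: x_pred=-0.8695  r=-0.7705  x^+=-1.0521  v^+=-0.2990  a^+=0.2063
step 4: x_pred=-1.1961  r=0.7261  x^+=-1.0240  v^+=0.0601  a^+=0.4287

v_post = 0.0601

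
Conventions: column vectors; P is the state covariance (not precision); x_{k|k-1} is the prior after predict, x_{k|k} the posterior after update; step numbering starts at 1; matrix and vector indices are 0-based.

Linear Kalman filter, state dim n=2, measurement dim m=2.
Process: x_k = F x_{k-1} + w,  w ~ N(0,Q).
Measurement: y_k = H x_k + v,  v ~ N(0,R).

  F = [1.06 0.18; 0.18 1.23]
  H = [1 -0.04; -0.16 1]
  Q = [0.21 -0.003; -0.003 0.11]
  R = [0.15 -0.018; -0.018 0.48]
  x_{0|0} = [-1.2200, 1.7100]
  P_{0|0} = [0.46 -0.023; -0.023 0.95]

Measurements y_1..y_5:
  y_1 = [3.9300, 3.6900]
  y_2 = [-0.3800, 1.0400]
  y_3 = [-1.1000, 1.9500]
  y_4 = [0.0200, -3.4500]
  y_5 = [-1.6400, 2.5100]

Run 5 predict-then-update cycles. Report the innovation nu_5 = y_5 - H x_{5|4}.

step 1: x^-=[-0.9854, 1.8837]  P^-=[0.7489 0.2644; 0.2644 1.5520]  S=[0.8802 0.0662; 0.0662 1.9665]  K=[0.8354 0.0454; 0.1726 0.7619]  nu=[4.9907, 1.6486]  x^+=[3.2585, 4.0009]  P^+=[0.1256 0.0268; 0.0268 0.3669]
step 2: x^-=[4.1742, 5.5077]  P^-=[0.3732 0.1381; 0.1381 0.6810]  S=[0.5133 0.0340; 0.0340 1.1264]  K=[0.7132 0.0480; 0.1775 0.5796]  nu=[-4.3339, -3.7998]  x^+=[0.9007, 2.5358]  P^+=[0.1072 0.0274; 0.0274 0.2794]
step 3: x^-=[1.4112, 3.2812]  P^-=[0.3500 0.1159; 0.1159 0.5483]  S=[0.4916 0.0207; 0.0207 1.0002]  K=[0.7006 0.0454; 0.1690 0.5262]  nu=[-2.3800, -1.1054]  x^+=[-0.3063, 2.2974]  P^+=[0.1053 0.0260; 0.0260 0.2537]
step 4: x^-=[0.0888, 2.7706]  P^-=[0.3465 0.1080; 0.1080 0.5087]  S=[0.4886 0.0149; 0.0149 0.9630]  K=[0.6989 0.0438; 0.1639 0.5078]  nu=[0.0420, -6.2064]  x^+=[-0.1535, -0.3739]  P^+=[0.1051 0.0252; 0.0252 0.2448]
step 5: x^-=[-0.2300, -0.4875]  P^-=[0.3456 0.1050; 0.1050 0.4950]  S=[0.4880 0.0125; 0.0125 0.9502]  K=[0.6985 0.0431; 0.1617 0.5011]  nu=[-1.4295, 2.9607]  x^+=[-1.1010, 0.7650]  P^+=[0.1050 0.0249; 0.0249 0.2416]

innov = [-1.4295, 2.9607]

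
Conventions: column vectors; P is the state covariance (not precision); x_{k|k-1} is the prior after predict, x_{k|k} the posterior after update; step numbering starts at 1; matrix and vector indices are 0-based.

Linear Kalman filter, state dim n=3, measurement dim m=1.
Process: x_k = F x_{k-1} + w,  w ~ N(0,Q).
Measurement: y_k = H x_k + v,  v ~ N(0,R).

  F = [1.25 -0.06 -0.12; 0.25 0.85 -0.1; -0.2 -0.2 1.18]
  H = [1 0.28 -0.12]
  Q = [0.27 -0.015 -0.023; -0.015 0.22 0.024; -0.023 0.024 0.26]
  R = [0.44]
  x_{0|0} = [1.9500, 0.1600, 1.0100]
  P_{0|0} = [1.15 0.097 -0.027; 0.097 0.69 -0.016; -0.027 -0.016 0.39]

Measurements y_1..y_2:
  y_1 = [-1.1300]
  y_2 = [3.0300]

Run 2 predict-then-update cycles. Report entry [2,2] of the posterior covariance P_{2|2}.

P_post[2,2] = 1.3128

step 1: x^-=[2.3067, 0.5225, 0.7698]  P^-=[2.0683 0.4212 -0.4203; 0.4212 0.8396 -0.2430; -0.4203 -0.2430 0.9047]  S=[2.9402]  K=[0.7607; 0.2331; -0.2030]  nu=[-3.4906]  x^+=[-0.3487, -0.2913, 1.4784]  P^+=[0.3668 -0.1002 0.0338; -0.1002 0.6798 -0.1039; 0.0338 -0.1039 0.7835]
step 2: x^-=[-0.5958, -0.4826, 1.8725]  P^-=[0.8603 -0.0259 -0.1381; -0.0259 0.7153 -0.2759; -0.1381 -0.2759 1.4179]  S=[1.4140]  K=[0.6150; 0.1467; -0.2727]  nu=[3.9856]  x^+=[1.8554, 0.1023, 0.7858]  P^+=[0.3255 -0.1535 0.0990; -0.1535 0.6848 -0.2194; 0.0990 -0.2194 1.3128]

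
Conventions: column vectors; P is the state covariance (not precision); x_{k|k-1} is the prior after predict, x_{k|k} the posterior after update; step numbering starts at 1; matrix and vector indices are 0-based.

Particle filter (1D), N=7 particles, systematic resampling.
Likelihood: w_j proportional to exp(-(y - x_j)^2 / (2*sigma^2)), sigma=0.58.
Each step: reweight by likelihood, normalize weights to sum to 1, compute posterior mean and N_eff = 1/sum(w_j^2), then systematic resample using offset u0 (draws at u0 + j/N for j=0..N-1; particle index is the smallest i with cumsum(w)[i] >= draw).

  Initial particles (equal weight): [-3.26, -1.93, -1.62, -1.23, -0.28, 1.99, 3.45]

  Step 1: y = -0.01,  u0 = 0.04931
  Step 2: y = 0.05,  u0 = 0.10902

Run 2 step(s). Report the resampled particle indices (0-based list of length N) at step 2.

step 1: w=[0.0000, 0.0040, 0.0205, 0.1058, 0.8672, 0.0025, 0.0000]  mean=-0.4089  Neff=1.3096  idx=[3, 4, 4, 4, 4, 4, 4]
step 2: w=[0.0169, 0.1639, 0.1639, 0.1639, 0.1639, 0.1639, 0.1639]  mean=-0.2960  Neff=6.1968  idx=[1, 2, 3, 4, 5, 5, 6]

resampled_idx = [1, 2, 3, 4, 5, 5, 6]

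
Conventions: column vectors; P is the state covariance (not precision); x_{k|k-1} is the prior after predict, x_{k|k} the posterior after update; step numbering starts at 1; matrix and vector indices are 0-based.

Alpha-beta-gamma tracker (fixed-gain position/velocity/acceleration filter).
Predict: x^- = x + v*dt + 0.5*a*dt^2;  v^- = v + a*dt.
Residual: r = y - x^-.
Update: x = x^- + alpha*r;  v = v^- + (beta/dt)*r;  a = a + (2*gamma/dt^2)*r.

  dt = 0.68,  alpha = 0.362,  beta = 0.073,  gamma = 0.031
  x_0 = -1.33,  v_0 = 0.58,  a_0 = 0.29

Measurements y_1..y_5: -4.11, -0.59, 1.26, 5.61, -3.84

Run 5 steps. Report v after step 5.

v_post = 1.4088

step 1: x_pred=-0.8686  r=-3.2414  x^+=-2.0420  v^+=0.4292  a^+=-0.1446
step 2: x_pred=-1.7835  r=1.1935  x^+=-1.3515  v^+=0.4590  a^+=0.0154
step 3: x_pred=-1.0358  r=2.2958  x^+=-0.2047  v^+=0.7159  a^+=0.3232
step 4: x_pred=0.3569  r=5.2531  x^+=2.2585  v^+=1.4997  a^+=1.0276
step 5: x_pred=3.5159  r=-7.3559  x^+=0.8530  v^+=1.4088  a^+=0.0413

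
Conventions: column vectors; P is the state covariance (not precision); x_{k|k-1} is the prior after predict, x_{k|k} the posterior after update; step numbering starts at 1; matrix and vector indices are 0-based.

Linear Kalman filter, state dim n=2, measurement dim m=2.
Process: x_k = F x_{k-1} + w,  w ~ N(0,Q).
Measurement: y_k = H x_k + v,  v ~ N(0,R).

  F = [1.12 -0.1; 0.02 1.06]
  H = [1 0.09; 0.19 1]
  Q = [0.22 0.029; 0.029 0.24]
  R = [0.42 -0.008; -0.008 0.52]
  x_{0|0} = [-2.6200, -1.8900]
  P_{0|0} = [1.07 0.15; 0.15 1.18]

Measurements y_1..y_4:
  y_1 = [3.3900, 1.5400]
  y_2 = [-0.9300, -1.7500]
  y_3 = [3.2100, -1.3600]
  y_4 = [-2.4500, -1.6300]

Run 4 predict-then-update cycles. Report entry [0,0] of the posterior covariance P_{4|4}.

step 1: x^-=[-2.7454, -2.0558]  P^-=[1.5404 0.1057; 0.1057 1.5726]  S=[1.9922 0.5337; 0.5337 2.1884]  K=[0.7802 -0.0082; -0.0758 0.7463]  nu=[6.3204, 4.1174]  x^+=[2.1519, 0.5377]  P^+=[0.3344 -0.0741; -0.0741 0.4028]
step 2: x^-=[2.3564, 0.6130]  P^-=[0.6601 -0.0940; -0.0940 0.6895]  S=[1.0688 0.0839; 0.0839 1.1976]  K=[0.6110 -0.0165; -0.0743 0.5660]  nu=[-3.3416, -2.8107]  x^+=[0.3612, -0.7297]  P^+=[0.2625 -0.0634; -0.0634 0.3070]
step 3: x^-=[0.4775, -0.7662]  P^-=[0.5665 -0.0728; -0.0728 0.5823]  S=[0.9781 0.0780; 0.0780 1.0951]  K=[0.5732 -0.0090; -0.0626 0.5236]  nu=[2.8015, -0.6845]  x^+=[2.0894, -1.2999]  P^+=[0.2459 -0.0560; -0.0560 0.2834]
step 4: x^-=[2.4701, -1.3361]  P^-=[0.5438 -0.0619; -0.0619 0.5562]  S=[0.9571 0.0824; 0.0824 1.0723]  K=[0.5627 -0.0046; -0.0565 0.5120]  nu=[-4.7999, -0.7632]  x^+=[-0.2272, -1.4560]  P^+=[0.2411 -0.0527; -0.0527 0.2767]

P_post[0,0] = 0.2411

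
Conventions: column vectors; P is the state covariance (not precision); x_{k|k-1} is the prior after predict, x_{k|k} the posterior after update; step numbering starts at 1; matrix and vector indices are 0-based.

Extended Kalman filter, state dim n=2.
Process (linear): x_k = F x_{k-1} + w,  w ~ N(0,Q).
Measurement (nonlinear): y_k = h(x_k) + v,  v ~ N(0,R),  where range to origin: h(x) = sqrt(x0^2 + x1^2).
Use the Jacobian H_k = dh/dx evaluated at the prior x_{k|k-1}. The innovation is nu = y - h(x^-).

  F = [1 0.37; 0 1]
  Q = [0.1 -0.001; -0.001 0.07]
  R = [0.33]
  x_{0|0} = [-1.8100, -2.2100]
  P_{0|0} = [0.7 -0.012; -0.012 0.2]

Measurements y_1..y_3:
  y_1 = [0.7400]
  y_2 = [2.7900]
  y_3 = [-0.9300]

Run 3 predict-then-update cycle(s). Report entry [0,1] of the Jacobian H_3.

H_jac[0,1] = -0.6132

step 1: x^-=[-2.6277, -2.2100]  P^-=[0.8185 0.0610; 0.0610 0.2700]  H_jac=[-0.7653 -0.6437]  S=[0.9814]  K=[-0.6783; -0.2247]  nu=[-2.6935]  x^+=[-0.8007, -1.6049]  P^+=[0.3670 -0.0886; -0.0886 0.2205]
step 2: x^-=[-1.3945, -1.6049]  P^-=[0.4316 -0.0080; -0.0080 0.2905]  H_jac=[-0.6559 -0.7549]  S=[0.6733]  K=[-0.4115; -0.3179]  nu=[0.6639]  x^+=[-1.6677, -1.8159]  P^+=[0.3176 -0.0961; -0.0961 0.2224]
step 3: x^-=[-2.3396, -1.8159]  P^-=[0.3770 -0.0148; -0.0148 0.2924]  H_jac=[-0.7900 -0.6132]  S=[0.6609]  K=[-0.4369; -0.2537]  nu=[-3.8916]  x^+=[-0.6393, -0.8287]  P^+=[0.2508 -0.0880; -0.0880 0.2499]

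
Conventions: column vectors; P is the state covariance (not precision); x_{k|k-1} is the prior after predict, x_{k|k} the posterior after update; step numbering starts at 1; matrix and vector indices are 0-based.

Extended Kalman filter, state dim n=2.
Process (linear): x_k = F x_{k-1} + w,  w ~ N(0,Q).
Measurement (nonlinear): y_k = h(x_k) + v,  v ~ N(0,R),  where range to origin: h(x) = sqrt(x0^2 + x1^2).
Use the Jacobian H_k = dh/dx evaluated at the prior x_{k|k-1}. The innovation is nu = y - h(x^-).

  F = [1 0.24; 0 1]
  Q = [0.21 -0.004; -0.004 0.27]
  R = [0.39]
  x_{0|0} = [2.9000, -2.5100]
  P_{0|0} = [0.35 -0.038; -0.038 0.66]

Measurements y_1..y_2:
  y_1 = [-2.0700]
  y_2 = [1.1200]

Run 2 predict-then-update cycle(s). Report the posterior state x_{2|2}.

x_post = [0.8747, 0.6883]

step 1: x^-=[2.2976, -2.5100]  P^-=[0.5798 0.1164; 0.1164 0.9300]  H_jac=[0.6752 -0.7376]  S=[1.0444]  K=[0.2926; -0.5816]  nu=[-5.4728]  x^+=[0.6961, 0.6729]  P^+=[0.4903 0.2941; 0.2941 0.5767]
step 2: x^-=[0.8576, 0.6729]  P^-=[0.8748 0.4286; 0.4286 0.8467]  H_jac=[0.7867 0.6173]  S=[1.6703]  K=[0.5704; 0.5148]  nu=[0.0299]  x^+=[0.8747, 0.6883]  P^+=[0.3313 -0.0619; -0.0619 0.4041]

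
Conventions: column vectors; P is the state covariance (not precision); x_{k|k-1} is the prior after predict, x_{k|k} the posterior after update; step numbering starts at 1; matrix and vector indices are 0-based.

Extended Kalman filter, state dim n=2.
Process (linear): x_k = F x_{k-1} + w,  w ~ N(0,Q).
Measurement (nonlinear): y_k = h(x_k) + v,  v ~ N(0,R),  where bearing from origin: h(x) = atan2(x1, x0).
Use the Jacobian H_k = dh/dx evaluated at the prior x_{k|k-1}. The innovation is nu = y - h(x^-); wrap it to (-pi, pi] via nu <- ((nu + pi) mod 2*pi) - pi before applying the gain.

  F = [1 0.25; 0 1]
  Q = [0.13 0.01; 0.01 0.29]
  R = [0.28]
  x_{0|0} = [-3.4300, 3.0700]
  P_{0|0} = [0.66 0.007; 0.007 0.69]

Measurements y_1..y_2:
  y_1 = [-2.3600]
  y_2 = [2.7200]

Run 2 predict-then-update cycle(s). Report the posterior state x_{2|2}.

step 1: x^-=[-2.6625, 3.0700]  P^-=[0.8366 0.1895; 0.1895 0.9800]  H_jac=[-0.1859 -0.1612]  S=[0.3457]  K=[-0.5382; -0.5589]  nu=[1.6380]  x^+=[-3.5441, 2.1546]  P^+=[0.7365 0.0855; 0.0855 0.8720]
step 2: x^-=[-3.0054, 2.1546]  P^-=[0.9637 0.3135; 0.3135 1.1620]  H_jac=[-0.1576 -0.2198]  S=[0.3818]  K=[-0.5782; -0.7983]  nu=[0.2004]  x^+=[-3.1213, 1.9946]  P^+=[0.8361 0.1373; 0.1373 0.9187]

x_post = [-3.1213, 1.9946]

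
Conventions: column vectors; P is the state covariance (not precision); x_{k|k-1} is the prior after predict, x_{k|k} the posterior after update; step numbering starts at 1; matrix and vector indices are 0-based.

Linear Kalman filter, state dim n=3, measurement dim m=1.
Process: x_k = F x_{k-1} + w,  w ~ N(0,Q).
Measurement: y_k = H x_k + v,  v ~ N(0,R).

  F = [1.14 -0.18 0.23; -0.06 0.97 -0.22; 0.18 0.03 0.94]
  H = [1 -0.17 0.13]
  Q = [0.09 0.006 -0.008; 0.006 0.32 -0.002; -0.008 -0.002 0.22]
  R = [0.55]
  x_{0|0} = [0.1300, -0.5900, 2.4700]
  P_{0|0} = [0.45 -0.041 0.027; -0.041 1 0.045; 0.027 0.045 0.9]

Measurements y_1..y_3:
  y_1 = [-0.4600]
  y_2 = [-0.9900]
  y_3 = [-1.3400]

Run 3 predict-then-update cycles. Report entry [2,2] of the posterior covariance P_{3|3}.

P_post[2,2] = 0.8879

step 1: x^-=[0.8225, -1.1235, 2.3275]  P^-=[0.7821 -0.2860 0.2962; -0.2860 1.2924 -0.1328; 0.2962 -0.1328 1.0420]  S=[1.5672]  K=[0.5546; -0.3337; 0.2898]  nu=[-1.7761]  x^+=[-0.1626, -0.5308, 1.8127]  P^+=[0.3000 0.0040 0.0443; 0.0040 1.1178 0.0188; 0.0443 0.0188 0.9103]
step 2: x^-=[0.3271, -0.9039, 1.6588]  P^-=[0.5842 -0.2580 0.2906; -0.2580 1.4096 -0.1475; 0.2906 -0.1475 1.0511]  S=[1.3625]  K=[0.4887; -0.3793; 0.3319]  nu=[-1.6864]  x^+=[-0.4970, -0.2642, 1.0990]  P^+=[0.2588 -0.0054 0.0695; -0.0054 1.2136 0.0240; 0.0695 0.0240 0.9010]
step 3: x^-=[-0.2663, -0.4683, 0.9356]  P^-=[0.5500 -0.2873 0.3068; -0.2873 1.4986 -0.1417; 0.3068 -0.1417 1.0504]  S=[1.3448]  K=[0.4750; -0.4168; 0.3476]  nu=[-1.2749]  x^+=[-0.8719, 0.0631, 0.4925]  P^+=[0.2466 -0.0211 0.0848; -0.0211 1.2650 0.0532; 0.0848 0.0532 0.8879]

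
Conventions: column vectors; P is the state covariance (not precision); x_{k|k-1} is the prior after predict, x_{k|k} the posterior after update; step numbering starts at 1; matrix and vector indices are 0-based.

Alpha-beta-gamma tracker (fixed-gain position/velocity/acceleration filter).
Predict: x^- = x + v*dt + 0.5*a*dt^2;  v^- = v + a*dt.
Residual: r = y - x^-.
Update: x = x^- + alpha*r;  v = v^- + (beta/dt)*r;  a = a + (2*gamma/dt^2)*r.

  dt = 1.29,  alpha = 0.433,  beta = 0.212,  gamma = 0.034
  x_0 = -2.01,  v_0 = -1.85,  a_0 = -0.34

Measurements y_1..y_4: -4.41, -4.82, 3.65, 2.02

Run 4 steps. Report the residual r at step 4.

resid = 5.9315

step 1: x_pred=-4.6794  r=0.2694  x^+=-4.5627  v^+=-2.2443  a^+=-0.3290
step 2: x_pred=-7.7317  r=2.9117  x^+=-6.4709  v^+=-2.1902  a^+=-0.2100
step 3: x_pred=-9.4710  r=13.1210  x^+=-3.7896  v^+=-0.3048  a^+=0.3262
step 4: x_pred=-3.9115  r=5.9315  x^+=-1.3431  v^+=1.0907  a^+=0.5685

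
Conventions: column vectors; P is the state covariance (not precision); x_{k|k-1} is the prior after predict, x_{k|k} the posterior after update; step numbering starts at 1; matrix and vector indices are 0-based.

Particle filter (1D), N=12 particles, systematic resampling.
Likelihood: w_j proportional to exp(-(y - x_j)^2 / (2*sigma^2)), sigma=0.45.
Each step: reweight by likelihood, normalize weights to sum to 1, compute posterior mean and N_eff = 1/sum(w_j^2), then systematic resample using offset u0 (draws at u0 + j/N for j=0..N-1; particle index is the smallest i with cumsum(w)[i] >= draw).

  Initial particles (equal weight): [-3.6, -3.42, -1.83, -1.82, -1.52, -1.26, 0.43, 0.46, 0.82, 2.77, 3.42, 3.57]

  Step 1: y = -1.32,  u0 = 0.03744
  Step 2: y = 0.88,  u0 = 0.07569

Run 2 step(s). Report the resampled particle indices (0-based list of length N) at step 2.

step 1: w=[0.0000, 0.0000, 0.1775, 0.1820, 0.3057, 0.3344, 0.0002, 0.0001, 0.0000, 0.0000, 0.0000, 0.0000]  mean=-1.5421  Neff=3.7044  idx=[2, 2, 3, 3, 4, 4, 4, 4, 5, 5, 5, 5]
step 2: w=[0.0003, 0.0003, 0.0003, 0.0003, 0.0128, 0.0128, 0.0128, 0.0128, 0.2369, 0.2369, 0.2369, 0.2369]  mean=-1.2740  Neff=4.4423  idx=[8, 8, 8, 9, 9, 9, 10, 10, 10, 11, 11, 11]

resampled_idx = [8, 8, 8, 9, 9, 9, 10, 10, 10, 11, 11, 11]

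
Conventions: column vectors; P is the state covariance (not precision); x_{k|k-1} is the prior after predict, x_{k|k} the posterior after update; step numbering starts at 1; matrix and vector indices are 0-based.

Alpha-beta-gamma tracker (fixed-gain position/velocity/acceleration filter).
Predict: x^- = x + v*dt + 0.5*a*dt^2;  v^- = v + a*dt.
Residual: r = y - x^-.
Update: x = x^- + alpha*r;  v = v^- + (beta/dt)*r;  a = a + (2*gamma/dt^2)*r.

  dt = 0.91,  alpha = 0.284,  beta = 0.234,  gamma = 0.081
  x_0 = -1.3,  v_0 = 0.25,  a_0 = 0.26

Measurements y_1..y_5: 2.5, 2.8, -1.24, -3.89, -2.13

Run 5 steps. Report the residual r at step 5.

step 1: x_pred=-0.9648  r=3.4648  x^+=0.0192  v^+=1.3776  a^+=0.9378
step 2: x_pred=1.6611  r=1.1389  x^+=1.9845  v^+=2.5239  a^+=1.1606
step 3: x_pred=4.7618  r=-6.0018  x^+=3.0573  v^+=2.0367  a^+=-0.0135
step 4: x_pred=4.9051  r=-8.7951  x^+=2.4073  v^+=-0.2372  a^+=-1.7341
step 5: x_pred=1.4735  r=-3.6035  x^+=0.4501  v^+=-2.7418  a^+=-2.4390

resid = -3.6035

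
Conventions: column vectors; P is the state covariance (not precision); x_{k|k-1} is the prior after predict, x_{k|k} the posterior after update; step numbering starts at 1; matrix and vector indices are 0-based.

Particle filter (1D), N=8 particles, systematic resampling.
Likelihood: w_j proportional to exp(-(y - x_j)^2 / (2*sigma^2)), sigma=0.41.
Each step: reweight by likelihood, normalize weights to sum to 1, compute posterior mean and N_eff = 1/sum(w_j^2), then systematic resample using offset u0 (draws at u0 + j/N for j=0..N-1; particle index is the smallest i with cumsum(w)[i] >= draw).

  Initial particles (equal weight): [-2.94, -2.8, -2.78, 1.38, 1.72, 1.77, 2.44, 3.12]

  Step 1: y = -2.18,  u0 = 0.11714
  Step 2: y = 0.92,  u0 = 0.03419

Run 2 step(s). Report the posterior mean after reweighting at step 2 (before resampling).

step 1: w=[0.2134, 0.3791, 0.4076, 0.0000, 0.0000, 0.0000, 0.0000, 0.0000]  mean=-2.8217  Neff=2.8143  idx=[0, 1, 1, 1, 2, 2, 2, 2]
step 2: w=[0.0046, 0.1080, 0.1080, 0.1080, 0.1679, 0.1679, 0.1679, 0.1679]  mean=-2.7872  Neff=6.7695  idx=[1, 2, 3, 4, 5, 5, 6, 7]

post_mean = -2.7872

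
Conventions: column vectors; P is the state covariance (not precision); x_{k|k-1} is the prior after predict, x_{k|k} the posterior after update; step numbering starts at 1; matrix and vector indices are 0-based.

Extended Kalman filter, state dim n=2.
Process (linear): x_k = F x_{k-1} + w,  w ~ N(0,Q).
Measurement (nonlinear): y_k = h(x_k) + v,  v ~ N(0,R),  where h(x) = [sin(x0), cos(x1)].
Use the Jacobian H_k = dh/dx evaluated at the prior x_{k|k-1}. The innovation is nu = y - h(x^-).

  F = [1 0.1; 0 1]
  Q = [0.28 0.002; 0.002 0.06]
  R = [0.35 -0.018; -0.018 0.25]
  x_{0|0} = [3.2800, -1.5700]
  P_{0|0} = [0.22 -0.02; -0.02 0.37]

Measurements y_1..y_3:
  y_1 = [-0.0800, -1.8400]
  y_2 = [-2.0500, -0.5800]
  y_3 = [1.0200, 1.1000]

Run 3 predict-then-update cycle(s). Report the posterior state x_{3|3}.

x_post = [2.9667, -1.8088]

step 1: x^-=[3.1230, -1.5700]  P^-=[0.4997 0.0190; 0.0190 0.4300]  H_jac=[-0.9998 0.0000; 0.0000 1.0000]  S=[0.8495 -0.0370; -0.0370 0.6800]  K=[-0.5883 -0.0041; 0.0052 0.6326]  nu=[-0.0986, -1.8408]  x^+=[3.1885, -2.7351]  P^+=[0.2059 0.0096; 0.0096 0.1581]
step 2: x^-=[2.9150, -2.7351]  P^-=[0.4894 0.0274; 0.0274 0.2181]  H_jac=[-0.9744 0.0000; 0.0000 0.3954]  S=[0.8147 -0.0285; -0.0285 0.2841]  K=[-0.5861 -0.0208; -0.0222 0.3013]  nu=[-2.2747, 0.3385]  x^+=[4.2410, -2.5826]  P^+=[0.2101 0.0135; 0.0135 0.1915]
step 3: x^-=[3.9828, -2.5826]  P^-=[0.4947 0.0347; 0.0347 0.2515]  H_jac=[-0.6666 0.0000; 0.0000 0.5303]  S=[0.5698 -0.0303; -0.0303 0.3207]  K=[-0.5786 0.0028; -0.0186 0.4141]  nu=[1.7654, 1.9478]  x^+=[2.9667, -1.8088]  P^+=[0.3039 0.0209; 0.0209 0.1958]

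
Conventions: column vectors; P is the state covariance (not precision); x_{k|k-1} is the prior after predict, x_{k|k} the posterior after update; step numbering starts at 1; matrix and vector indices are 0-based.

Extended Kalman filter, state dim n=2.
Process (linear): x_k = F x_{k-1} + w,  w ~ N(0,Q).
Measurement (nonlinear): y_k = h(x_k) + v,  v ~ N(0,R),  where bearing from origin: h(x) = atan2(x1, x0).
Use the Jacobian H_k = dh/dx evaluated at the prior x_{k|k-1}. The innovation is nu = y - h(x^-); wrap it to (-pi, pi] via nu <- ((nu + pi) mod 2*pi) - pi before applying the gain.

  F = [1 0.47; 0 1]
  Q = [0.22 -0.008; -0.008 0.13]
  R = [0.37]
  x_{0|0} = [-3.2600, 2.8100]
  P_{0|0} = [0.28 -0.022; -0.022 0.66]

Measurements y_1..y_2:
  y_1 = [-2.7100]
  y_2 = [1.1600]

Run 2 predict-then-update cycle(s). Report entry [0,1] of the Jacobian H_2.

H_jac[0,1] = -0.2136

step 1: x^-=[-1.9393, 2.8100]  P^-=[0.6251 0.2802; 0.2802 0.7900]  H_jac=[-0.2411 -0.1664]  S=[0.4507]  K=[-0.4378; -0.4415]  nu=[1.3983]  x^+=[-2.5515, 2.1926]  P^+=[0.5387 0.1931; 0.1931 0.7022]
step 2: x^-=[-1.5210, 2.1926]  P^-=[1.0953 0.5151; 0.5151 0.8322]  H_jac=[-0.3079 -0.2136]  S=[0.5796]  K=[-0.7718; -0.5803]  nu=[-1.0173]  x^+=[-0.7359, 2.7830]  P^+=[0.7501 0.2555; 0.2555 0.6370]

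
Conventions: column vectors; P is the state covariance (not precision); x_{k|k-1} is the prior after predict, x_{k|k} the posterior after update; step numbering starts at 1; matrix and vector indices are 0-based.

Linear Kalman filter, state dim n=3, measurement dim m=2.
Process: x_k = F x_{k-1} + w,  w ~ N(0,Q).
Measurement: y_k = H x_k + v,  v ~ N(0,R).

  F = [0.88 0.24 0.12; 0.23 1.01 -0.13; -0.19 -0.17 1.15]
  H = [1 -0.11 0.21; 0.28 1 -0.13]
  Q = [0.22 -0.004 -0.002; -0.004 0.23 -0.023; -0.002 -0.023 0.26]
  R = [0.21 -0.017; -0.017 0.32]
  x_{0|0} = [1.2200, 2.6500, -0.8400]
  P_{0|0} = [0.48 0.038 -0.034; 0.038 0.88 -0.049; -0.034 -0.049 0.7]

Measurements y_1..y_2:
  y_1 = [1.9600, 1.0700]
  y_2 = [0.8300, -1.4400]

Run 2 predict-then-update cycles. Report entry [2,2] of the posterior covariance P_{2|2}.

P_post[2,2] = 1.2270

step 1: x^-=[1.6088, 3.0663, -1.6483]  P^-=[0.6585 0.3300 -0.0751; 0.3300 1.1975 -0.3763; -0.0751 -0.3763 1.2650]  S=[0.8520 0.2419; 0.2419 1.8786]  K=[0.6566 0.1945; -0.0648 0.7210; 0.3706 -0.3468]  nu=[1.0346, -2.6610]  x^+=[1.7706, 1.0807, -0.3420]  P^+=[0.1584 -0.0087 -0.1181; -0.0087 0.2399 0.0438; -0.1181 0.0438 0.9842]
step 2: x^-=[1.7765, 1.5432, -0.9135]  P^-=[0.3446 0.0769 -0.0065; 0.0769 0.4913 -0.1986; -0.0065 -0.1986 1.6082]  S=[0.6210 0.0120; 0.0120 0.9607]  K=[0.5357 0.1747; -0.0412 0.5612; 0.5770 -0.4335]  nu=[-0.5849, -3.5994]  x^+=[0.8344, -0.4528, 0.3092]  P^+=[0.1348 -0.0071 -0.1241; -0.0071 0.1882 0.0457; -0.1241 0.0457 1.2270]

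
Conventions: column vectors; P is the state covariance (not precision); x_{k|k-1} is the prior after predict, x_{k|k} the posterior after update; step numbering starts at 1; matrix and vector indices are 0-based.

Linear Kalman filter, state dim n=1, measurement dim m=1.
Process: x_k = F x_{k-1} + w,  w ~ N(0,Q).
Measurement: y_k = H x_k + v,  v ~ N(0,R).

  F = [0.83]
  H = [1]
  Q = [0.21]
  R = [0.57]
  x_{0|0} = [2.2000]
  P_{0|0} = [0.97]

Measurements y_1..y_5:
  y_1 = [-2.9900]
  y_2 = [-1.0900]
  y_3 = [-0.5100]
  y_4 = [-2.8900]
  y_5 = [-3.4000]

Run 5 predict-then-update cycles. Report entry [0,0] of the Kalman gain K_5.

K[0,0] = 0.3897

step 1: x^-=[1.8260]  P^-=[0.8782]  S=[1.4482]  K=[0.6064]  nu=[-4.8160]  x^+=[-1.0945]  P^+=[0.3457]
step 2: x^-=[-0.9084]  P^-=[0.4481]  S=[1.0181]  K=[0.4401]  nu=[-0.1816]  x^+=[-0.9884]  P^+=[0.2509]
step 3: x^-=[-0.8203]  P^-=[0.3828]  S=[0.9528]  K=[0.4018]  nu=[0.3103]  x^+=[-0.6956]  P^+=[0.2290]
step 4: x^-=[-0.5774]  P^-=[0.3678]  S=[0.9378]  K=[0.3922]  nu=[-2.3126]  x^+=[-1.4843]  P^+=[0.2235]
step 5: x^-=[-1.2320]  P^-=[0.3640]  S=[0.9340]  K=[0.3897]  nu=[-2.1680]  x^+=[-2.0769]  P^+=[0.2221]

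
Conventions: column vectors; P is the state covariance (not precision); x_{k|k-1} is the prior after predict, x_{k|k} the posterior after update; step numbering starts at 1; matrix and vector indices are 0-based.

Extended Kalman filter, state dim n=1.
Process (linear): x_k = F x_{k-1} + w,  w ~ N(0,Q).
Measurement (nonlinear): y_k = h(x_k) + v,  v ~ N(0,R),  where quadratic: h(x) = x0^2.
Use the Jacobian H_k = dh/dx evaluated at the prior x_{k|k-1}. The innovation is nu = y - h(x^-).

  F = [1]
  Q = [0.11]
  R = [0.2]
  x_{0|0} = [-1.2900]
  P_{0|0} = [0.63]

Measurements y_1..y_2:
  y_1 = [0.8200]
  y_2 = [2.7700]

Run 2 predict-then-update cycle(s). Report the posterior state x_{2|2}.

x_post = [-1.6517]

step 1: x^-=[-1.2900]  P^-=[0.7400]  H_jac=[-2.5800]  S=[5.1257]  K=[-0.3725]  nu=[-0.8441]  x^+=[-0.9756]  P^+=[0.0289]
step 2: x^-=[-0.9756]  P^-=[0.1389]  H_jac=[-1.9512]  S=[0.7287]  K=[-0.3718]  nu=[1.8182]  x^+=[-1.6517]  P^+=[0.0381]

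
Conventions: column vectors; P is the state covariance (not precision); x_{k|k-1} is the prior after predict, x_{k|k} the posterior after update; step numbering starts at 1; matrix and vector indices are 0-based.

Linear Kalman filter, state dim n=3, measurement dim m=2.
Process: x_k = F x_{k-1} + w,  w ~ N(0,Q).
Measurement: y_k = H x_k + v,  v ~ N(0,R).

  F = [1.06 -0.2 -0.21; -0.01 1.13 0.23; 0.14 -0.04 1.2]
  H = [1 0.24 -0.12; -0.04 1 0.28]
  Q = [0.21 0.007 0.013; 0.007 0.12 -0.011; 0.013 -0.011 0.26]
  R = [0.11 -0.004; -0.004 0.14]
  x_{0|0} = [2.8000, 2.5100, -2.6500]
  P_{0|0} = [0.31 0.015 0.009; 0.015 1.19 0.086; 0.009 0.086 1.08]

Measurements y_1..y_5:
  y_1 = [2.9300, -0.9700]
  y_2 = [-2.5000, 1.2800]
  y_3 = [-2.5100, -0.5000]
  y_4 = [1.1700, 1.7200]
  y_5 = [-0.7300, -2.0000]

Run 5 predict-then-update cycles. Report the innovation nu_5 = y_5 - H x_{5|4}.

step 1: x^-=[3.0225, 2.1988, -2.8884]  P^-=[0.6504 -0.3215 -0.2134; -0.3215 1.7410 0.3512; -0.2134 0.3512 1.8178]  S=[0.7635 -0.0710; -0.0710 2.2518]  K=[0.7698 -0.1566; 0.1479 0.8272; -0.4202 0.3726]  nu=[-0.9668, -2.2391]  x^+=[2.6289, 0.2035, -3.3164]  P^+=[0.1256 -0.0732 0.1899; -0.0732 0.2008 -0.3161; 0.1899 -0.3161 1.3482]
step 2: x^-=[3.4424, -0.5591, -3.6198]  P^-=[0.3386 -0.0564 0.0079; -0.0564 0.2842 -0.0816; 0.0079 -0.0816 2.2992]  S=[0.4738 -0.0759; -0.0759 0.5637]  K=[0.6794 -0.0287; 0.1232 0.4843; -0.4573 0.9353]  nu=[-6.2426, 2.9903]  x^+=[-0.8849, 0.1200, 2.0317]  P^+=[0.1164 -0.0635 0.2194; -0.0635 0.1539 -0.3183; 0.2194 -0.3183 1.6421]
step 3: x^-=[-1.3886, 0.6117, 2.3094]  P^-=[0.3219 -0.0404 -0.0315; -0.0404 0.2384 0.0008; -0.0315 0.0008 2.7322]  S=[0.4731 -0.1005; -0.1005 0.5975]  K=[0.6698 0.0087; 0.1252 0.4231; -0.5045 1.1990]  nu=[-0.9911, -1.8139]  x^+=[-2.0682, -0.2798, 0.6344]  P^+=[0.1108 -0.0537 0.2024; -0.0537 0.1346 -0.2788; 0.2024 -0.2788 1.6312]
step 4: x^-=[-2.2696, -0.1496, 0.4830]  P^-=[0.3211 -0.0391 -0.0607; -0.0391 0.2336 0.0531; -0.0607 0.0531 2.7067]  S=[0.4763 -0.1105; -0.1105 0.6206]  K=[0.6718 0.0086; 0.1208 0.4244; -0.4992 1.2219]  nu=[3.5334, 1.6436]  x^+=[0.1181, 0.9748, 0.7273]  P^+=[0.1074 -0.0483 0.1827; -0.0483 0.1262 -0.2471; 0.1827 -0.2471 1.5267]
step 5: x^-=[-0.2225, 1.2677, 0.8504]  P^-=[0.3214 -0.0395 -0.0671; -0.0395 0.2337 0.0677; -0.0671 0.0677 2.5464]  S=[0.4748 -0.1081; -0.1081 0.6165]  K=[0.6746 0.0029; 0.1164 0.4329; -0.4805 1.1866]  nu=[-0.7097, -3.5147]  x^+=[-0.7116, -0.3364, -2.9790]  P^+=[0.1058 -0.0459 0.1710; -0.0459 0.1227 -0.2299; 0.1710 -0.2299 1.4456]

innov = [-0.7097, -3.5147]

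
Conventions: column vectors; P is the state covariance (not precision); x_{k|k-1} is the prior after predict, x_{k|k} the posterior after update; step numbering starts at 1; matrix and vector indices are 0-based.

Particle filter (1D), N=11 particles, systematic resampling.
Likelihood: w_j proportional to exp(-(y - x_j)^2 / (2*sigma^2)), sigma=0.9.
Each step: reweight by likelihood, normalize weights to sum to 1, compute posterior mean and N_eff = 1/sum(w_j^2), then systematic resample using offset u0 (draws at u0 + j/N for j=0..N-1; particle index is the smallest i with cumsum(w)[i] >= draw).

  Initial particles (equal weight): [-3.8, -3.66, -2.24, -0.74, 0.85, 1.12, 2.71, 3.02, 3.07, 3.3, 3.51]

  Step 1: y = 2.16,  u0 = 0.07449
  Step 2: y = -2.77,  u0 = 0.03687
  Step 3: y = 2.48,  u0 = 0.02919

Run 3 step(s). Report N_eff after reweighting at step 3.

N_eff = 10.4791

step 1: w=[0.0000, 0.0000, 0.0000, 0.0015, 0.0937, 0.1386, 0.2242, 0.1712, 0.1621, 0.1211, 0.0877]  mean=2.5633  Neff=6.4037  idx=[4, 5, 6, 6, 6, 7, 7, 8, 9, 9, 10]
step 2: w=[0.7775, 0.2224, 0.0000, 0.0000, 0.0000, 0.0000, 0.0000, 0.0000, 0.0000, 0.0000, 0.0000]  mean=0.9102  Neff=1.5290  idx=[0, 0, 0, 0, 0, 0, 0, 0, 0, 1, 1]
step 3: w=[0.0814, 0.0814, 0.0814, 0.0814, 0.0814, 0.0814, 0.0814, 0.0814, 0.0814, 0.1339, 0.1339]  mean=0.9223  Neff=10.4791  idx=[0, 1, 2, 3, 4, 5, 7, 8, 9, 9, 10]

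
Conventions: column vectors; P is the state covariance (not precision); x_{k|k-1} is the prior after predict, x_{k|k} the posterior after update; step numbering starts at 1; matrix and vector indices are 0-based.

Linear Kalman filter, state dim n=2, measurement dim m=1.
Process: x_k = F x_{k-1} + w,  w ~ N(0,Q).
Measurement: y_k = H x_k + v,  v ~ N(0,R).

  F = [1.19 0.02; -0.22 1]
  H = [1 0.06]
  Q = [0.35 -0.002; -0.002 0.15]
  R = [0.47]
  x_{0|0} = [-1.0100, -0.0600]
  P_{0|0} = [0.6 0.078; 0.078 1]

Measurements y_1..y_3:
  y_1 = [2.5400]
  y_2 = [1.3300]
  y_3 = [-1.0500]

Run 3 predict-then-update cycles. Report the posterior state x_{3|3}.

x_post = [0.0297, -0.2293]

step 1: x^-=[-1.2031, 0.1622]  P^-=[1.2038 -0.0466; -0.0466 1.1447]  S=[1.6723]  K=[0.7182; 0.0132]  nu=[3.7334]  x^+=[1.4780, 0.2115]  P^+=[0.3413 -0.0625; -0.0625 1.1444]
step 2: x^-=[1.7631, -0.1137]  P^-=[0.8308 -0.1425; -0.1425 1.3384]  S=[1.2885]  K=[0.6381; -0.0483]  nu=[-0.4263]  x^+=[1.4911, -0.0931]  P^+=[0.3061 -0.1028; -0.1028 1.3354]
step 3: x^-=[1.7725, -0.4211]  P^-=[0.7791 -0.1773; -0.1773 1.5455]  S=[1.2334]  K=[0.6230; -0.0686]  nu=[-2.7973]  x^+=[0.0297, -0.2293]  P^+=[0.3003 -0.1246; -0.1246 1.5397]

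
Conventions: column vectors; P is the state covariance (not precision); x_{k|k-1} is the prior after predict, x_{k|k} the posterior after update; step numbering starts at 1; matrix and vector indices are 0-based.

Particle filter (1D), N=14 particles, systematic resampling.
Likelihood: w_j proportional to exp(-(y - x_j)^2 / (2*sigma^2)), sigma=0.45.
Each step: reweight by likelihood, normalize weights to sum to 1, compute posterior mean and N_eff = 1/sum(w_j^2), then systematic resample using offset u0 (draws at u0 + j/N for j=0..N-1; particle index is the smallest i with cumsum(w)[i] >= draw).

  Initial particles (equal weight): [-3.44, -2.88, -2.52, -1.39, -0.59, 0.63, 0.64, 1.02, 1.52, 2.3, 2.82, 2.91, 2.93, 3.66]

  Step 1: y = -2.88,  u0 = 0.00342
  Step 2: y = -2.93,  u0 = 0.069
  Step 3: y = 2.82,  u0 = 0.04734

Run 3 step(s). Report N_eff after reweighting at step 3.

step 1: w=[0.2104, 0.4563, 0.3314, 0.0019, 0.0000, 0.0000, 0.0000, 0.0000, 0.0000, 0.0000, 0.0000, 0.0000, 0.0000, 0.0000]  mean=-2.8757  Neff=2.7600  idx=[0, 0, 0, 1, 1, 1, 1, 1, 1, 1, 2, 2, 2, 2]
step 2: w=[0.0471, 0.0471, 0.0471, 0.0889, 0.0889, 0.0889, 0.0889, 0.0889, 0.0889, 0.0889, 0.0591, 0.0591, 0.0591, 0.0591]  mean=-2.8740  Neff=13.1648  idx=[1, 2, 3, 4, 5, 6, 7, 7, 8, 9, 10, 11, 12, 13]
step 3: w=[0.0000, 0.0000, 0.0000, 0.0000, 0.0000, 0.0000, 0.0000, 0.0000, 0.0000, 0.0000, 0.2500, 0.2500, 0.2500, 0.2500]  mean=-2.5200  Neff=4.0009  idx=[10, 10, 10, 11, 11, 11, 11, 12, 12, 12, 13, 13, 13, 13]

N_eff = 4.0009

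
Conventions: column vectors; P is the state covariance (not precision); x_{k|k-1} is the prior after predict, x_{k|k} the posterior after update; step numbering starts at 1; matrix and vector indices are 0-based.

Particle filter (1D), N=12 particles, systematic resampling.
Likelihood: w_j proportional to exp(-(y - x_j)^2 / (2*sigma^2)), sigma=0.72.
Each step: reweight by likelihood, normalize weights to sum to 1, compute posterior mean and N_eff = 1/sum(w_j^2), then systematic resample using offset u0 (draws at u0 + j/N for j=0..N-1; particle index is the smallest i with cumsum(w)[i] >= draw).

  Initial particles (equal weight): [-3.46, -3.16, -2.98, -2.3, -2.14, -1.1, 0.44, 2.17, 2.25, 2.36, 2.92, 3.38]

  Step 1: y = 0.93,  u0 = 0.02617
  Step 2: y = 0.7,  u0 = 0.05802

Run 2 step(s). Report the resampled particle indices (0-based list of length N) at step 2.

resampled_idx = [0, 1, 1, 2, 2, 3, 4, 4, 5, 6, 6, 9]

step 1: w=[0.0000, 0.0000, 0.0000, 0.0000, 0.0001, 0.0135, 0.5709, 0.1633, 0.1340, 0.1001, 0.0158, 0.0022]  mean=1.1819  Neff=2.6246  idx=[6, 6, 6, 6, 6, 6, 6, 7, 7, 8, 8, 9]
step 2: w=[0.1324, 0.1324, 0.1324, 0.1324, 0.1324, 0.1324, 0.1324, 0.0176, 0.0176, 0.0139, 0.0139, 0.0099]  mean=0.5703  Neff=8.0722  idx=[0, 1, 1, 2, 2, 3, 4, 4, 5, 6, 6, 9]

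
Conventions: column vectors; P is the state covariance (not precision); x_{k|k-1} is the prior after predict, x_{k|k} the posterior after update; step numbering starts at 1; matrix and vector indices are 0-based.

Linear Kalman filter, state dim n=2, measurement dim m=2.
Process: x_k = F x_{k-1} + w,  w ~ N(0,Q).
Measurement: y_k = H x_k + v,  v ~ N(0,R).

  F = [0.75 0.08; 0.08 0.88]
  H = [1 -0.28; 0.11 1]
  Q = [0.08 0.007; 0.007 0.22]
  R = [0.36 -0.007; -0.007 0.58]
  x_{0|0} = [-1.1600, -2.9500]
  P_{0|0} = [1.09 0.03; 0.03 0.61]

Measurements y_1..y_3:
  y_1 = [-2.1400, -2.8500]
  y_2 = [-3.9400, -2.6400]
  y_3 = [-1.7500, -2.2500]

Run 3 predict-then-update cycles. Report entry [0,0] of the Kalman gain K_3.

K[0,0] = 0.2921

step 1: x^-=[-1.1060, -2.6888]  P^-=[0.7006 0.1353; 0.1353 0.7036]  S=[1.0400 0.0042; 0.0042 1.3218]  K=[0.6366 0.1587; -0.0615 0.5437]  nu=[-1.7869, -0.0395]  x^+=[-2.2498, -2.6004]  P^+=[0.2450 0.0606; 0.0606 0.3091]
step 2: x^-=[-1.8954, -2.4683]  P^-=[0.2271 0.0839; 0.0839 0.4695]  S=[0.5769 -0.0322; -0.0322 1.0707]  K=[0.3592 0.1125; -0.0576 0.4454]  nu=[-2.7358, 0.0368]  x^+=[-2.8739, -2.2942]  P^+=[0.1417 0.0471; 0.0471 0.2535]
step 3: x^-=[-2.3389, -2.2488]  P^-=[0.1670 0.0648; 0.0648 0.4239]  S=[0.5240 -0.0446; -0.0446 1.0201]  K=[0.2921 0.0942; -0.0673 0.4196]  nu=[-0.0407, 0.2561]  x^+=[-2.3267, -2.1386]  P^+=[0.1157 0.0399; 0.0399 0.2394]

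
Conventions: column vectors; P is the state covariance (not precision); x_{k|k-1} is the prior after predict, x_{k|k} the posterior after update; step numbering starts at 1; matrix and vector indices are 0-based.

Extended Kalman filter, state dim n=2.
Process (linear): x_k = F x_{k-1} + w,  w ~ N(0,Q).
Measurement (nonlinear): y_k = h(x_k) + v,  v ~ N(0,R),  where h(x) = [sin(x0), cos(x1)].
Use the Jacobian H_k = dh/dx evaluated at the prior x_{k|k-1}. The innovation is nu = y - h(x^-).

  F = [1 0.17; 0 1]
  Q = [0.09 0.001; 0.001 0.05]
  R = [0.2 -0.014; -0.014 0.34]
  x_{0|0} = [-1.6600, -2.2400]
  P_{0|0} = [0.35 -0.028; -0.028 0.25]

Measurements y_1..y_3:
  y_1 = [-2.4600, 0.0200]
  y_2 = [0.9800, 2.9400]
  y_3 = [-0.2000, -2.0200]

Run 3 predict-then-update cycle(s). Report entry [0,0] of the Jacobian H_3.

H_jac[0,0] = 0.9771

step 1: x^-=[-2.0408, -2.2400]  P^-=[0.4377 0.0155; 0.0155 0.3000]  H_jac=[-0.4529 0.0000; 0.0000 0.7843]  S=[0.2898 -0.0195; -0.0195 0.5245]  K=[-0.6842 -0.0023; 0.0060 0.4488]  nu=[-1.5684, 0.6404]  x^+=[-0.9691, -1.9620]  P^+=[0.3021 0.0112; 0.0112 0.1944]
step 2: x^-=[-1.3026, -1.9620]  P^-=[0.4015 0.0453; 0.0453 0.2444]  H_jac=[0.2650 0.0000; 0.0000 0.9245]  S=[0.2282 -0.0029; -0.0029 0.5489]  K=[0.4673 0.0787; 0.0578 0.4120]  nu=[1.9443, 3.3213]  x^+=[-0.1326, -0.4812]  P^+=[0.3485 0.0219; 0.0219 0.1506]
step 3: x^-=[-0.2144, -0.4812]  P^-=[0.4503 0.0485; 0.0485 0.2006]  H_jac=[0.9771 0.0000; 0.0000 0.4628]  S=[0.6299 0.0079; 0.0079 0.3830]  K=[0.6979 0.0442; 0.0722 0.2410]  nu=[0.0128, -2.9064]  x^+=[-0.3338, -1.1807]  P^+=[0.1422 0.0113; 0.0113 0.1748]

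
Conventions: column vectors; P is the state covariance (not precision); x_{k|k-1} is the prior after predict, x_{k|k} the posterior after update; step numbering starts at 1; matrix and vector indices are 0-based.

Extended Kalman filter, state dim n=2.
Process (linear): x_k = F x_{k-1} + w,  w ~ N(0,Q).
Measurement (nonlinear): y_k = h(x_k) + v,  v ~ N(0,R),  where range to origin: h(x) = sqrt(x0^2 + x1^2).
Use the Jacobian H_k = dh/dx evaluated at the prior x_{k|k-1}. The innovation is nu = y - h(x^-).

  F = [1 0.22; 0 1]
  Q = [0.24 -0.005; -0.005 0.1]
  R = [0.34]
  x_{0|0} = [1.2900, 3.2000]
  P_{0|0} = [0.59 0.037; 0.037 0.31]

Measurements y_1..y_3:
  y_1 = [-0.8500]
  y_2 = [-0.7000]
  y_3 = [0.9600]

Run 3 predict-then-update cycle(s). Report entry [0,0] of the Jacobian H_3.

H_jac[0,0] = 0.8089

step 1: x^-=[1.9940, 3.2000]  P^-=[0.8613 0.1002; 0.1002 0.4100]  H_jac=[0.5289 0.8487]  S=[0.9662]  K=[0.5595; 0.4150]  nu=[-4.6204]  x^+=[-0.5910, 1.2825]  P^+=[0.5589 -0.1241; -0.1241 0.2436]
step 2: x^-=[-0.3088, 1.2825]  P^-=[0.7561 -0.0755; -0.0755 0.3436]  H_jac=[-0.2341 0.9722]  S=[0.7406]  K=[-0.3381; 0.4749]  nu=[-2.0192]  x^+=[0.3740, 0.3235]  P^+=[0.6714 0.0434; 0.0434 0.1765]
step 3: x^-=[0.4451, 0.3235]  P^-=[0.9390 0.0772; 0.0772 0.2765]  H_jac=[0.8089 0.5879]  S=[1.1235]  K=[0.7165; 0.2003]  nu=[0.4097]  x^+=[0.7387, 0.4056]  P^+=[0.3622 -0.0840; -0.0840 0.2315]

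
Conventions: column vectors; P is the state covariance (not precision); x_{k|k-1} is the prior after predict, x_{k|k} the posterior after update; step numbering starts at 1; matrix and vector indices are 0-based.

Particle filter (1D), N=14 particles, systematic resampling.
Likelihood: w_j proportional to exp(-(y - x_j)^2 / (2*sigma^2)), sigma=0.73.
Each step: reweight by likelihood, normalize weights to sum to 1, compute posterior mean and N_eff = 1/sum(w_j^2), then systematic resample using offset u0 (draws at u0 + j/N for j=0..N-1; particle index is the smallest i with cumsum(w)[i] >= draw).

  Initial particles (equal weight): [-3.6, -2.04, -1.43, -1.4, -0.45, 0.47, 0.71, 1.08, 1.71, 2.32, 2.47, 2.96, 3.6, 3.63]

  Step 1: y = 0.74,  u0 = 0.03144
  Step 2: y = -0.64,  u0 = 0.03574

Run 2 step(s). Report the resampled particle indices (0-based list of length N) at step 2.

resampled_idx = [0, 0, 0, 0, 1, 1, 2, 3, 3, 4, 5, 6, 7, 10]

step 1: w=[0.0000, 0.0002, 0.0033, 0.0037, 0.0715, 0.2523, 0.2699, 0.2423, 0.1117, 0.0260, 0.0163, 0.0027, 0.0001, 0.0001]  mean=0.8297  Neff=4.6779  idx=[4, 5, 5, 5, 5, 6, 6, 6, 7, 7, 7, 7, 8, 9]
step 2: w=[0.3197, 0.1041, 0.1041, 0.1041, 0.1041, 0.0598, 0.0598, 0.0598, 0.0206, 0.0206, 0.0206, 0.0206, 0.0019, 0.0001]  mean=0.2717  Neff=6.3281  idx=[0, 0, 0, 0, 1, 1, 2, 3, 3, 4, 5, 6, 7, 10]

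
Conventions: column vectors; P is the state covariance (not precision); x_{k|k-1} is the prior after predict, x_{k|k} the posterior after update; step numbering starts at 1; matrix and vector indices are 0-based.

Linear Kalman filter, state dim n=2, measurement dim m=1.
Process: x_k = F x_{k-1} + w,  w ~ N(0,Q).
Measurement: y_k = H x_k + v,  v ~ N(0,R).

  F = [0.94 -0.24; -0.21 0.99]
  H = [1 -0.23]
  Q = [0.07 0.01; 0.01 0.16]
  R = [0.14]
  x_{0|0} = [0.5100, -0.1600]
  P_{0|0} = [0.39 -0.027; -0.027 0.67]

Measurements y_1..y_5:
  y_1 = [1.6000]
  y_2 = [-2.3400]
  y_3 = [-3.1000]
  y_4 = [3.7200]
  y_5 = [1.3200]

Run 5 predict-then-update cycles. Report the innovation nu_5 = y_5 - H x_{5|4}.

step 1: x^-=[0.5178, -0.2655]  P^-=[0.4654 -0.2527; -0.2527 0.8451]  S=[0.7663]  K=[0.6831; -0.5834]  nu=[1.0211]  x^+=[1.2154, -0.8612]  P^+=[0.1078 0.0527; 0.0527 0.5843]
step 2: x^-=[1.3491, -1.1078]  P^-=[0.1751 -0.0984; -0.0984 0.7155]  S=[0.3982]  K=[0.4965; -0.6604]  nu=[-3.9439]  x^+=[-0.6092, 1.4966]  P^+=[0.0769 0.0322; 0.0322 0.5419]
step 3: x^-=[-0.9318, 1.6096]  P^-=[0.1547 -0.1024; -0.1024 0.6811]  S=[0.3778]  K=[0.4717; -0.6856]  nu=[-1.7980]  x^+=[-1.7799, 2.8423]  P^+=[0.0706 0.0198; 0.0198 0.5035]
step 4: x^-=[-2.3553, 3.1877]  P^-=[0.1524 -0.1041; -0.1041 0.6484]  S=[0.3746]  K=[0.4708; -0.6760]  nu=[6.8085]  x^+=[0.8503, -1.4147]  P^+=[0.0694 0.0151; 0.0151 0.4772]
step 5: x^-=[1.1388, -1.5792]  P^-=[0.1520 -0.1022; -0.1022 0.6244]  S=[0.3720]  K=[0.4717; -0.6609]  nu=[-0.1820]  x^+=[1.0530, -1.4589]  P^+=[0.0692 0.0137; 0.0137 0.4620]

innov = [-0.1820]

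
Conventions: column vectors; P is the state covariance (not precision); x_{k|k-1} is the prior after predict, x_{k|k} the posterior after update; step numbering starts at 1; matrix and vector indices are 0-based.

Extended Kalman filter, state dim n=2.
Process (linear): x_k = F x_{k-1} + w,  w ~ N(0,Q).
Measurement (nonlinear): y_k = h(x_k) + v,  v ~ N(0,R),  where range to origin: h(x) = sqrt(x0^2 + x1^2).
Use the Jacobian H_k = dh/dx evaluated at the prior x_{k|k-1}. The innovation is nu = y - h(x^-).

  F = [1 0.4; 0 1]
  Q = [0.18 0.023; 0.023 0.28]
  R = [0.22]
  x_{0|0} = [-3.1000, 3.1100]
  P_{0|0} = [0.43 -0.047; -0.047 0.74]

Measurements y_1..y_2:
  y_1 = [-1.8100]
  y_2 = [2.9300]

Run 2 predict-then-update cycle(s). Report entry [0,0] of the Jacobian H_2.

H_jac[0,0] = -0.7928

step 1: x^-=[-1.8560, 3.1100]  P^-=[0.6908 0.2720; 0.2720 1.0200]  H_jac=[-0.5125 0.8587]  S=[0.9142]  K=[-0.1318; 0.8057]  nu=[-5.4317]  x^+=[-1.1404, -1.2661]  P^+=[0.6749 0.3690; 0.3690 0.4266]
step 2: x^-=[-1.6468, -1.2661]  P^-=[1.2184 0.5627; 0.5627 0.7066]  H_jac=[-0.7928 -0.6095]  S=[1.7921]  K=[-0.7304; -0.4893]  nu=[0.8528]  x^+=[-2.2696, -1.6833]  P^+=[0.2624 -0.0777; -0.0777 0.2777]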